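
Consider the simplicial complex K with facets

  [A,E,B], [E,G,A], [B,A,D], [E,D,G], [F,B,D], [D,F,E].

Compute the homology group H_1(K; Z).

H_1 ≅ Z.

Order the vertices as A < B < D < E < F < G. Listing each simplex with vertices in this order, K has dimension 2 with simplices:

  0-simplices (6): A, B, D, E, F, G
  1-simplices (12): AB, AD, AE, AG, BD, BE, BF, DE, DF, DG, EF, EG
  2-simplices (6): ABD, ABE, AEG, BDF, DEF, DEG

Hence C_0 ≅ Z^6, C_1 ≅ Z^12, C_2 ≅ Z^6.

The boundary map ∂_1: C_1 → C_0 maps an edge to its endpoints' difference, ∂[p,q] = q − p. For instance
  ∂EG = G − E.
This gives a 6×12 integer matrix of rank 5; reducing to Smith normal form yields diagonal entries (1,1,1,1,1).

∂_2: C_2 → C_1 acts by ∂[p,q,r] = [q,r] − [p,r] + [p,q]. For instance
  ∂DEG = EG − DG + DE,
  ∂DEF = EF − DF + DE.
As a 12×6 matrix over Z this has rank 6, with invariant factors (1,1,1,1,1,1).

Reading off H_k = ker ∂_k / im ∂_{k+1}:

  H_1: rank ker ∂_1 − rank ∂_2 = (12 − 5) − 6 = 1, and the invariant factors of ∂_2 are all 1, so H_1 ≅ Z.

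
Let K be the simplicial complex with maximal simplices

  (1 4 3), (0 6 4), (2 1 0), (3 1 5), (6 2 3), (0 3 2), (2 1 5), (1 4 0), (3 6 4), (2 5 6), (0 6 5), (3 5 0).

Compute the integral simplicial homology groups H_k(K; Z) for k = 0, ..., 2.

H_0 = Z,  H_1 = Z/2,  H_2 = 0.

Order the vertices as 0 < 1 < 2 < 3 < 4 < 5 < 6. Listing each simplex with vertices in this order, K has dimension 2 with simplices:

  0-simplices (7): [0], [1], [2], [3], [4], [5], [6]
  1-simplices (18): [0,1], [0,2], [0,3], [0,4], [0,5], [0,6], [1,2], [1,3], [1,4], [1,5], [2,3], [2,5], [2,6], [3,4], [3,5], [3,6], [4,6], [5,6]
  2-simplices (12): [0,1,2], [0,1,4], [0,2,3], [0,3,5], [0,4,6], [0,5,6], [1,2,5], [1,3,4], [1,3,5], [2,3,6], [2,5,6], [3,4,6]

so the chain groups are C_0 ≅ Z^7, C_1 ≅ Z^18, C_2 ≅ Z^12.

Boundary ∂_1: C_1 → C_0 is given by ∂[p,q] = [q] − [p].
This gives a 7×18 integer matrix of rank 6; reducing to Smith normal form yields diagonal entries (1,1,1,1,1,1).

The boundary map ∂_2: C_2 → C_1 sends each 2-simplex [p,q,r] to [q,r] − [p,r] + [p,q]. For instance
  ∂[0,1,4] = [1,4] − [0,4] + [0,1],
  ∂[0,3,5] = [3,5] − [0,5] + [0,3].
As a 18×12 matrix over Z this has rank 12, with invariant factors (1,1,1,1,1,1,1,1,1,1,1,2).

From H_k ≅ ker(∂_k) / im(∂_{k+1}) we obtain:

  H_0: rank C_0 − rank ∂_1 = 7 − 6 = 1, and the invariant factors of ∂_1 are all 1, so H_0 = Z.
  H_1: rank ker ∂_1 − rank ∂_2 = (18 − 6) − 12 = 0, and ∂_2 has invariant factor 2 > 1, so H_1 = Z/2.
  H_2: rank ker ∂_2 − rank ∂_3 = (12 − 12) − 0 = 0, and there is no ∂_3, so H_2 = 0.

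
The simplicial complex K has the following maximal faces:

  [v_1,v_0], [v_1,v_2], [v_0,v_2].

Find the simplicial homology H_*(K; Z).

Order the vertices as v_0 < v_1 < v_2. Listing each simplex with vertices in this order, K has dimension 1 with simplices:

  0-simplices (3): [v_0], [v_1], [v_2]
  1-simplices (3): [v_0,v_1], [v_0,v_2], [v_1,v_2]

Hence C_0 ≅ Z^3, C_1 ≅ Z^3.

Boundary ∂_1: C_1 → C_0 sends each edge [p,q] (with p < q) to q − p. For instance
  ∂[v_1,v_2] = [v_2] − [v_1].
As a 3×3 matrix over Z this has rank 2, with invariant factors (1,1).

Reading off H_k = ker ∂_k / im ∂_{k+1}:

  H_0: rank C_0 − rank ∂_1 = 3 − 2 = 1, and the invariant factors of ∂_1 are all 1, so H_0 ≅ Z.
  H_1: rank ker ∂_1 − rank ∂_2 = (3 − 2) − 0 = 1, and there is no ∂_2, so H_1 ≅ Z.

As a check, the Euler characteristic is 3 − 3 = 0, which agrees with 1 − 1 = 0.

H_0 ≅ Z,  H_1 ≅ Z.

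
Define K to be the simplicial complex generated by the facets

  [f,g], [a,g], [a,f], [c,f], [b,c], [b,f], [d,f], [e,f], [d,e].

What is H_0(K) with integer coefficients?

Fix the vertex order a < b < c < d < e < f < g and write every simplex with vertices in increasing order. Then dim K = 1 and the simplices of K are:

  0-simplices (7): a, b, c, d, e, f, g
  1-simplices (9): af, ag, bc, bf, cf, de, df, ef, fg

so the chain groups are C_0 ≅ Z^7, C_1 ≅ Z^9.

The boundary map ∂_1: C_1 → C_0 is given by ∂[p,q] = [q] − [p]. For instance
  ∂ef = f − e.
As a 7×9 matrix over Z this has rank 6, with invariant factors (1,1,1,1,1,1).

From H_k ≅ ker(∂_k) / im(∂_{k+1}) we obtain:

  H_0: rank C_0 − rank ∂_1 = 7 − 6 = 1, and the invariant factors of ∂_1 are all 1, so H_0 ≅ Z.

H_0 ≅ Z.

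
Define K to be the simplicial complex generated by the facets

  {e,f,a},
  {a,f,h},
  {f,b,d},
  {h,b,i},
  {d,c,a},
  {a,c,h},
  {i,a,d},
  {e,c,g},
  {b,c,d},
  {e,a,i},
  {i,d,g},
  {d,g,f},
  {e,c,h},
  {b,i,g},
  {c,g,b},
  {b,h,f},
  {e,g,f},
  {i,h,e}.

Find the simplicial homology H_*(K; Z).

Fix the vertex order a < b < c < d < e < f < g < h < i and write every simplex with vertices in increasing order. Then dim K = 2 and the simplices of K are:

  0-simplices (9): a, b, c, d, e, f, g, h, i
  1-simplices (27): ac, ad, ae, af, ah, ai, bc, bd, bf, bg, bh, bi, cd, ce, cg, ch, df, dg, di, ef, eg, eh, ei, fg, fh, gi, hi
  2-simplices (18): acd, ach, adi, aef, aei, afh, bcd, bcg, bdf, bfh, bgi, bhi, ceg, ceh, dfg, dgi, efg, ehi

Hence C_0 ≅ Z^9, C_1 ≅ Z^27, C_2 ≅ Z^18.

The boundary map ∂_1: C_1 → C_0 maps an edge to its endpoints' difference, ∂[p,q] = q − p.
This gives a 9×27 integer matrix of rank 8; reducing to Smith normal form yields diagonal entries (1,1,1,1,1,1,1,1).

Boundary ∂_2: C_2 → C_1 maps a triangle to the signed sum of its edges. For instance
  ∂bcg = cg − bg + bc,
  ∂bcd = cd − bd + bc.
As a 27×18 matrix over Z this has rank 18, with invariant factors (1,1,1,1,1,1,1,1,1,1,1,1,1,1,1,1,1,2).

Now H_k = ker ∂_k / im ∂_{k+1}, so:

  H_0: rank C_0 − rank ∂_1 = 9 − 8 = 1, and the invariant factors of ∂_1 are all 1, so H_0 ≅ Z.
  H_1: rank ker ∂_1 − rank ∂_2 = (27 − 8) − 18 = 1, and ∂_2 has invariant factor 2 > 1, so H_1 ≅ Z ⊕ Z/2.
  H_2: rank ker ∂_2 − rank ∂_3 = (18 − 18) − 0 = 0, and there is no ∂_3, so H_2 ≅ 0.

H_0 = Z,  H_1 = Z ⊕ Z/2,  H_2 = 0.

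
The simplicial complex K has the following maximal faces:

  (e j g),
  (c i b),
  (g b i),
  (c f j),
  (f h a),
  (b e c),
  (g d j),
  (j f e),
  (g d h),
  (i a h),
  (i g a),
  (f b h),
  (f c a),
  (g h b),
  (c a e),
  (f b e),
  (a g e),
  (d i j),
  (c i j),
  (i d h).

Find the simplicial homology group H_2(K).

We work with the vertex ordering a < b < c < d < e < f < g < h < i < j. The simplices of K, each written with vertices in increasing order, are:

  0-simplices (10): a, b, c, d, e, f, g, h, i, j
  1-simplices (30): ac, ae, af, ag, ah, ai, bc, be, bf, bg, bh, bi, ce, cf, ci, cj, dg, dh, di, dj, ef, eg, ej, fh, fj, gh, gi, gj, hi, ij
  2-simplices (20): ace, acf, aeg, afh, agi, ahi, bce, bci, bef, bfh, bgh, bgi, cfj, cij, dgh, dgj, dhi, dij, efj, egj

giving chain groups C_0 ≅ Z^10, C_1 ≅ Z^30, C_2 ≅ Z^20.

∂_1: C_1 → C_0 is given by ∂[p,q] = [q] − [p]. For instance
  ∂dj = j − d.
As a 10×30 matrix over Z this has rank 9, with invariant factors (1,1,1,1,1,1,1,1,1).

The boundary map ∂_2: C_2 → C_1 acts by ∂[p,q,r] = [q,r] − [p,r] + [p,q]. For instance
  ∂bef = ef − bf + be,
  ∂agi = gi − ai + ag.
The 30×20 boundary matrix has rank 20 and Smith normal form diag(1,1,1,1,1,1,1,1,1,1,1,1,1,1,1,1,1,1,1,2).

Computing H_k = (kernel of ∂_k) / (image of ∂_{k+1}):

  H_2: rank ker ∂_2 − rank ∂_3 = (20 − 20) − 0 = 0, and there is no ∂_3, so H_2 ≅ 0.

H_2 = 0.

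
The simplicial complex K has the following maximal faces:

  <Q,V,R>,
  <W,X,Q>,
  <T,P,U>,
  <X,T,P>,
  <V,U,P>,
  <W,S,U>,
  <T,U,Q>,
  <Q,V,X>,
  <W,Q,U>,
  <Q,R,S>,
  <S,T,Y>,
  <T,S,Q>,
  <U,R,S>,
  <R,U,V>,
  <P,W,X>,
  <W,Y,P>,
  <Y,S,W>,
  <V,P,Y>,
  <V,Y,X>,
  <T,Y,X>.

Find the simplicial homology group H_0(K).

Fix the vertex order P < Q < R < S < T < U < V < W < X < Y and write every simplex with vertices in increasing order. Then dim K = 2 and the simplices of K are:

  0-simplices (10): P, Q, R, S, T, U, V, W, X, Y
  1-simplices (30): PT, PU, PV, PW, PX, PY, QR, QS, QT, QU, QV, QW, QX, RS, RU, RV, ST, SU, SW, SY, TU, TX, TY, UV, UW, VX, VY, WX, WY, XY
  2-simplices (20): PTU, PTX, PUV, PVY, PWX, PWY, QRS, QRV, QST, QTU, QUW, QVX, QWX, RSU, RUV, STY, SUW, SWY, TXY, VXY

giving chain groups C_0 ≅ Z^10, C_1 ≅ Z^30, C_2 ≅ Z^20.

∂_1: C_1 → C_0 is given by ∂[p,q] = [q] − [p].
The resulting 10×30 matrix has rank 9, and its Smith normal form has invariant factors (1,1,1,1,1,1,1,1,1).

The boundary map ∂_2: C_2 → C_1 acts by ∂[p,q,r] = [q,r] − [p,r] + [p,q]. For instance
  ∂TXY = XY − TY + TX,
  ∂SWY = WY − SY + SW.
As a 30×20 matrix over Z this has rank 20, with invariant factors (1,1,1,1,1,1,1,1,1,1,1,1,1,1,1,1,1,1,1,2).

Computing H_k = (kernel of ∂_k) / (image of ∂_{k+1}):

  H_0: rank C_0 − rank ∂_1 = 10 − 9 = 1, and the invariant factors of ∂_1 are all 1, so H_0 = Z.

H_0 = Z.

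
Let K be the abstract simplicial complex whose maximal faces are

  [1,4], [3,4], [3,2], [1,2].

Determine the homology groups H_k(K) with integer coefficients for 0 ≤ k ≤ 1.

H_0 ≅ Z,  H_1 ≅ Z.

Take the total order 1 < 2 < 3 < 4 on the vertex set. Then K (dimension 1) consists of the simplices:

  0-simplices (4): [1], [2], [3], [4]
  1-simplices (4): [1,2], [1,4], [2,3], [3,4]

so the chain groups are C_0 ≅ Z^4, C_1 ≅ Z^4.

Boundary ∂_1: C_1 → C_0 is given by ∂[p,q] = [q] − [p]. For instance
  ∂[3,4] = [4] − [3].
The resulting 4×4 matrix has rank 3, and its Smith normal form has invariant factors (1,1,1).

Reading off H_k = ker ∂_k / im ∂_{k+1}:

  H_0: rank C_0 − rank ∂_1 = 4 − 3 = 1, and the invariant factors of ∂_1 are all 1, so H_0 ≅ Z.
  H_1: rank ker ∂_1 − rank ∂_2 = (4 − 3) − 0 = 1, and there is no ∂_2, so H_1 ≅ Z.

As a check, the Euler characteristic is 4 − 4 = 0, which agrees with 1 − 1 = 0.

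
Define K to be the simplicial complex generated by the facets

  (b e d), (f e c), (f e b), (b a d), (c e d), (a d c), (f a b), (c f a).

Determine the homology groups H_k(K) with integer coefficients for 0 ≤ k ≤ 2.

H_0 = Z,  H_1 = 0,  H_2 = Z.

Fix the vertex order a < b < c < d < e < f and write every simplex with vertices in increasing order. Then dim K = 2 and the simplices of K are:

  0-simplices (6): a, b, c, d, e, f
  1-simplices (12): ab, ac, ad, af, bd, be, bf, cd, ce, cf, de, ef
  2-simplices (8): abd, abf, acd, acf, bde, bef, cde, cef

Hence C_0 ≅ Z^6, C_1 ≅ Z^12, C_2 ≅ Z^8.

The boundary map ∂_1: C_1 → C_0 is given by ∂[p,q] = [q] − [p].
The resulting 6×12 matrix has rank 5, and its Smith normal form has invariant factors (1,1,1,1,1).

∂_2: C_2 → C_1 acts by ∂[p,q,r] = [q,r] − [p,r] + [p,q]. For instance
  ∂abd = bd − ad + ab,
  ∂bef = ef − bf + be.
This gives a 12×8 integer matrix of rank 7; reducing to Smith normal form yields diagonal entries (1,1,1,1,1,1,1).

Now H_k = ker ∂_k / im ∂_{k+1}, so:

  H_0: rank C_0 − rank ∂_1 = 6 − 5 = 1, and the invariant factors of ∂_1 are all 1, so H_0 ≅ Z.
  H_1: rank ker ∂_1 − rank ∂_2 = (12 − 5) − 7 = 0, and the invariant factors of ∂_2 are all 1, so H_1 ≅ 0.
  H_2: rank ker ∂_2 − rank ∂_3 = (8 − 7) − 0 = 1, and there is no ∂_3, so H_2 ≅ Z.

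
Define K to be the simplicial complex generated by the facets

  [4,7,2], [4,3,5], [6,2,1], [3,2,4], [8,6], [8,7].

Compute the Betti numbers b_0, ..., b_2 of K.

Take the total order 1 < 2 < 3 < 4 < 5 < 6 < 7 < 8 on the vertex set. Then K (dimension 2) consists of the simplices:

  0-simplices (8): [1], [2], [3], [4], [5], [6], [7], [8]
  1-simplices (12): [1,2], [1,6], [2,3], [2,4], [2,6], [2,7], [3,4], [3,5], [4,5], [4,7], [6,8], [7,8]
  2-simplices (4): [1,2,6], [2,3,4], [2,4,7], [3,4,5]

so the chain groups are C_0 ≅ Z^8, C_1 ≅ Z^12, C_2 ≅ Z^4.

∂_1: C_1 → C_0 is given by ∂[p,q] = [q] − [p]. For instance
  ∂[3,5] = [5] − [3].
The 8×12 boundary matrix has rank 7 and Smith normal form diag(1,1,1,1,1,1,1).

∂_2: C_2 → C_1 maps a triangle to the signed sum of its edges. For instance
  ∂[2,3,4] = [3,4] − [2,4] + [2,3],
  ∂[3,4,5] = [4,5] − [3,5] + [3,4].
The resulting 12×4 matrix has rank 4, and its Smith normal form has invariant factors (1,1,1,1).

Computing H_k = (kernel of ∂_k) / (image of ∂_{k+1}):

  H_0: rank C_0 − rank ∂_1 = 8 − 7 = 1, and the invariant factors of ∂_1 are all 1, so H_0 = Z.
  H_1: rank ker ∂_1 − rank ∂_2 = (12 − 7) − 4 = 1, and the invariant factors of ∂_2 are all 1, so H_1 = Z.
  H_2: rank ker ∂_2 − rank ∂_3 = (4 − 4) − 0 = 0, and there is no ∂_3, so H_2 = 0.

Hence the Betti numbers are b_0 = 1, b_1 = 1, b_2 = 0.

b_0 = 1, b_1 = 1, b_2 = 0.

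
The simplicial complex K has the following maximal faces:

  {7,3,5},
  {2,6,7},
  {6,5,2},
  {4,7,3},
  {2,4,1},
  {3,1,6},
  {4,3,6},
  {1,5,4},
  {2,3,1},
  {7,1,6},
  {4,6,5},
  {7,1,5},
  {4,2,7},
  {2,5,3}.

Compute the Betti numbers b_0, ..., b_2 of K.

Fix the vertex order 1 < 2 < 3 < 4 < 5 < 6 < 7 and write every simplex with vertices in increasing order. Then dim K = 2 and the simplices of K are:

  0-simplices (7): [1], [2], [3], [4], [5], [6], [7]
  1-simplices (21): [1,2], [1,3], [1,4], [1,5], [1,6], [1,7], [2,3], [2,4], [2,5], [2,6], [2,7], [3,4], [3,5], [3,6], [3,7], [4,5], [4,6], [4,7], [5,6], [5,7], [6,7]
  2-simplices (14): [1,2,3], [1,2,4], [1,3,6], [1,4,5], [1,5,7], [1,6,7], [2,3,5], [2,4,7], [2,5,6], [2,6,7], [3,4,6], [3,4,7], [3,5,7], [4,5,6]

giving chain groups C_0 ≅ Z^7, C_1 ≅ Z^21, C_2 ≅ Z^14.

Boundary ∂_1: C_1 → C_0 is given by ∂[p,q] = [q] − [p]. For instance
  ∂[1,3] = [3] − [1].
As a 7×21 matrix over Z this has rank 6, with invariant factors (1,1,1,1,1,1).

Boundary ∂_2: C_2 → C_1 acts by ∂[p,q,r] = [q,r] − [p,r] + [p,q]. For instance
  ∂[2,5,6] = [5,6] − [2,6] + [2,5],
  ∂[1,5,7] = [5,7] − [1,7] + [1,5].
As a 21×14 matrix over Z this has rank 13, with invariant factors (1,1,1,1,1,1,1,1,1,1,1,1,1).

From H_k ≅ ker(∂_k) / im(∂_{k+1}) we obtain:

  H_0: rank C_0 − rank ∂_1 = 7 − 6 = 1, and the invariant factors of ∂_1 are all 1, so H_0 ≅ Z.
  H_1: rank ker ∂_1 − rank ∂_2 = (21 − 6) − 13 = 2, and the invariant factors of ∂_2 are all 1, so H_1 ≅ Z^2.
  H_2: rank ker ∂_2 − rank ∂_3 = (14 − 13) − 0 = 1, and there is no ∂_3, so H_2 ≅ Z.

(K is a triangulation of the torus T^2.)

Hence the Betti numbers are b_0 = 1, b_1 = 2, b_2 = 1.

b_0 = 1, b_1 = 2, b_2 = 1.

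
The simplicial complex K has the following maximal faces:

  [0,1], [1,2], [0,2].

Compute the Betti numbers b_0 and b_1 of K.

b_0 = 1, b_1 = 1.

We work with the vertex ordering 0 < 1 < 2. The simplices of K, each written with vertices in increasing order, are:

  0-simplices (3): [0], [1], [2]
  1-simplices (3): [0,1], [0,2], [1,2]

giving chain groups C_0 ≅ Z^3, C_1 ≅ Z^3.

∂_1: C_1 → C_0 sends each edge [p,q] (with p < q) to q − p. For instance
  ∂[0,2] = [2] − [0].
The 3×3 boundary matrix has rank 2 and Smith normal form diag(1,1).

Reading off H_k = ker ∂_k / im ∂_{k+1}:

  H_0: rank C_0 − rank ∂_1 = 3 − 2 = 1, and the invariant factors of ∂_1 are all 1, so H_0 ≅ Z.
  H_1: rank ker ∂_1 − rank ∂_2 = (3 − 2) − 0 = 1, and there is no ∂_2, so H_1 ≅ Z.

Hence the Betti numbers are b_0 = 1, b_1 = 1.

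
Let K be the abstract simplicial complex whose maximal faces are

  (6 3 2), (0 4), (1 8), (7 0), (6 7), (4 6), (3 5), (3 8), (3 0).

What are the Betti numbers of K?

Take the total order 0 < 1 < 2 < 3 < 4 < 5 < 6 < 7 < 8 on the vertex set. Then K (dimension 2) consists of the simplices:

  0-simplices (9): [0], [1], [2], [3], [4], [5], [6], [7], [8]
  1-simplices (11): [0,3], [0,4], [0,7], [1,8], [2,3], [2,6], [3,5], [3,6], [3,8], [4,6], [6,7]
  2-simplices (1): [2,3,6]

giving chain groups C_0 ≅ Z^9, C_1 ≅ Z^11, C_2 ≅ Z^1.

∂_1: C_1 → C_0 sends each edge [p,q] (with p < q) to q − p. For instance
  ∂[2,6] = [6] − [2].
As a 9×11 matrix over Z this has rank 8, with invariant factors (1,1,1,1,1,1,1,1).

∂_2: C_2 → C_1 acts by ∂[p,q,r] = [q,r] − [p,r] + [p,q]. For instance
  ∂[2,3,6] = [3,6] − [2,6] + [2,3].
This gives a 11×1 integer matrix of rank 1; reducing to Smith normal form yields diagonal entries (1).

Reading off H_k = ker ∂_k / im ∂_{k+1}:

  H_0: rank C_0 − rank ∂_1 = 9 − 8 = 1, and the invariant factors of ∂_1 are all 1, so H_0 = Z.
  H_1: rank ker ∂_1 − rank ∂_2 = (11 − 8) − 1 = 2, and the invariant factors of ∂_2 are all 1, so H_1 = Z^2.
  H_2: rank ker ∂_2 − rank ∂_3 = (1 − 1) − 0 = 0, and there is no ∂_3, so H_2 = 0.

Hence the Betti numbers are b_0 = 1, b_1 = 2, b_2 = 0.

b_0 = 1, b_1 = 2, b_2 = 0.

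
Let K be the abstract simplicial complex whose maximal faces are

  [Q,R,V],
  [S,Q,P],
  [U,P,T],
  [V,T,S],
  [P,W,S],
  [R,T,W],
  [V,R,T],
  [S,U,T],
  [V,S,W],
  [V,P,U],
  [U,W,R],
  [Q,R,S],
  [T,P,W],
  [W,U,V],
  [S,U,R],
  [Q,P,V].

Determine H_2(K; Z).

Fix the vertex order P < Q < R < S < T < U < V < W and write every simplex with vertices in increasing order. Then dim K = 2 and the simplices of K are:

  0-simplices (8): P, Q, R, S, T, U, V, W
  1-simplices (24): PQ, PS, PT, PU, PV, PW, QR, QS, QV, RS, RT, RU, RV, RW, ST, SU, SV, SW, TU, TV, TW, UV, UW, VW
  2-simplices (16): PQS, PQV, PSW, PTU, PTW, PUV, QRS, QRV, RSU, RTV, RTW, RUW, STU, STV, SVW, UVW

so the chain groups are C_0 ≅ Z^8, C_1 ≅ Z^24, C_2 ≅ Z^16.

The boundary map ∂_1: C_1 → C_0 is given by ∂[p,q] = [q] − [p].
The 8×24 boundary matrix has rank 7 and Smith normal form diag(1,1,1,1,1,1,1).

The boundary map ∂_2: C_2 → C_1 sends each 2-simplex [p,q,r] to [q,r] − [p,r] + [p,q]. For instance
  ∂STU = TU − SU + ST,
  ∂RTV = TV − RV + RT.
The resulting 24×16 matrix has rank 15, and its Smith normal form has invariant factors (1,1,1,1,1,1,1,1,1,1,1,1,1,1,1).

Reading off H_k = ker ∂_k / im ∂_{k+1}:

  H_2: rank ker ∂_2 − rank ∂_3 = (16 − 15) − 0 = 1, and there is no ∂_3, so H_2 ≅ Z.

(K is a triangulation of the torus T^2.)

H_2 = Z.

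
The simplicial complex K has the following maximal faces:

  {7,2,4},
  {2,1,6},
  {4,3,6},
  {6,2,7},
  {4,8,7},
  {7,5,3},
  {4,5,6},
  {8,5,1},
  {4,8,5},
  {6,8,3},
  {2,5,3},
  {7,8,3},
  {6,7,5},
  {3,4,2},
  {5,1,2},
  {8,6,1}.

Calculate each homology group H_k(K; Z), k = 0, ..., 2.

H_0 = Z,  H_1 = Z^2,  H_2 = Z.

Take the total order 1 < 2 < 3 < 4 < 5 < 6 < 7 < 8 on the vertex set. Then K (dimension 2) consists of the simplices:

  0-simplices (8): [1], [2], [3], [4], [5], [6], [7], [8]
  1-simplices (24): (24 of them)
  2-simplices (16): [1,2,5], [1,2,6], [1,5,8], [1,6,8], [2,3,4], [2,3,5], [2,4,7], [2,6,7], [3,4,6], [3,5,7], [3,6,8], [3,7,8], [4,5,6], [4,5,8], [4,7,8], [5,6,7]

giving chain groups C_0 ≅ Z^8, C_1 ≅ Z^24, C_2 ≅ Z^16.

∂_1: C_1 → C_0 maps an edge to its endpoints' difference, ∂[p,q] = q − p.
The resulting 8×24 matrix has rank 7, and its Smith normal form has invariant factors (1,1,1,1,1,1,1).

∂_2: C_2 → C_1 sends each 2-simplex [p,q,r] to [q,r] − [p,r] + [p,q]. For instance
  ∂[5,6,7] = [6,7] − [5,7] + [5,6],
  ∂[4,5,8] = [5,8] − [4,8] + [4,5].
The 24×16 boundary matrix has rank 15 and Smith normal form diag(1,1,1,1,1,1,1,1,1,1,1,1,1,1,1).

Reading off H_k = ker ∂_k / im ∂_{k+1}:

  H_0: rank C_0 − rank ∂_1 = 8 − 7 = 1, and the invariant factors of ∂_1 are all 1, so H_0 ≅ Z.
  H_1: rank ker ∂_1 − rank ∂_2 = (24 − 7) − 15 = 2, and the invariant factors of ∂_2 are all 1, so H_1 ≅ Z^2.
  H_2: rank ker ∂_2 − rank ∂_3 = (16 − 15) − 0 = 1, and there is no ∂_3, so H_2 ≅ Z.

As a check, the Euler characteristic is 8 − 24 + 16 = 0, which agrees with 1 − 2 + 1 = 0.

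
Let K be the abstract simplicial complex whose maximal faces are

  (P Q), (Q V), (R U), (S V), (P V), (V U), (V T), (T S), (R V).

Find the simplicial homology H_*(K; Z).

We work with the vertex ordering P < Q < R < S < T < U < V. The simplices of K, each written with vertices in increasing order, are:

  0-simplices (7): P, Q, R, S, T, U, V
  1-simplices (9): PQ, PV, QV, RU, RV, ST, SV, TV, UV

so the chain groups are C_0 ≅ Z^7, C_1 ≅ Z^9.

∂_1: C_1 → C_0 sends each edge [p,q] (with p < q) to q − p. For instance
  ∂ST = T − S.
This gives a 7×9 integer matrix of rank 6; reducing to Smith normal form yields diagonal entries (1,1,1,1,1,1).

Computing H_k = (kernel of ∂_k) / (image of ∂_{k+1}):

  H_0: rank C_0 − rank ∂_1 = 7 − 6 = 1, and the invariant factors of ∂_1 are all 1, so H_0 ≅ Z.
  H_1: rank ker ∂_1 − rank ∂_2 = (9 − 6) − 0 = 3, and there is no ∂_2, so H_1 ≅ Z^3.

H_0 ≅ Z,  H_1 ≅ Z^3.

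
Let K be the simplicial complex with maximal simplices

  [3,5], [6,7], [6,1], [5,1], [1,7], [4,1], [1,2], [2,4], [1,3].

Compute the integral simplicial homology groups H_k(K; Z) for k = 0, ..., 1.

K has 7 vertices, 9 edges.
rank ∂_0 = 0, rank ∂_1 = 6 ⇒ b_0 = 7 − 0 − 6 = 1; all invariant factors of ∂_1 are 1 so no torsion. So H_0 ≅ Z.
rank ∂_1 = 6, rank ∂_2 = 0 ⇒ b_1 = 9 − 6 − 0 = 3. So H_1 ≅ Z^3.

H_0 ≅ Z,  H_1 ≅ Z^3.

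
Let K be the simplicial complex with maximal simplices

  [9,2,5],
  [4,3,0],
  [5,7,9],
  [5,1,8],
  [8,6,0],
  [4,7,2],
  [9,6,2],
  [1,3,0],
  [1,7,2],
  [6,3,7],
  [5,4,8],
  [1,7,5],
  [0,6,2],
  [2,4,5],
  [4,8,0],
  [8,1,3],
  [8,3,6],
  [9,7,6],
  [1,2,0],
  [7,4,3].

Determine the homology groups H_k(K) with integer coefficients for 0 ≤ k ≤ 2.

Order the vertices as 0 < 1 < 2 < 3 < 4 < 5 < 6 < 7 < 8 < 9. Listing each simplex with vertices in this order, K has dimension 2 with simplices:

  0-simplices (10): [0], [1], [2], [3], [4], [5], [6], [7], [8], [9]
  1-simplices (30): (30 of them)
  2-simplices (20): (20 of them)

Hence C_0 ≅ Z^10, C_1 ≅ Z^30, C_2 ≅ Z^20.

∂_1: C_1 → C_0 maps an edge to its endpoints' difference, ∂[p,q] = q − p. For instance
  ∂[2,4] = [4] − [2].
As a 10×30 matrix over Z this has rank 9, with invariant factors (1,1,1,1,1,1,1,1,1).

∂_2: C_2 → C_1 acts by ∂[p,q,r] = [q,r] − [p,r] + [p,q]. For instance
  ∂[1,2,7] = [2,7] − [1,7] + [1,2],
  ∂[2,4,7] = [4,7] − [2,7] + [2,4].
The 30×20 boundary matrix has rank 20 and Smith normal form diag(1,1,1,1,1,1,1,1,1,1,1,1,1,1,1,1,1,1,1,2).

Computing H_k = (kernel of ∂_k) / (image of ∂_{k+1}):

  H_0: rank C_0 − rank ∂_1 = 10 − 9 = 1, and the invariant factors of ∂_1 are all 1, so H_0 ≅ Z.
  H_1: rank ker ∂_1 − rank ∂_2 = (30 − 9) − 20 = 1, and ∂_2 has invariant factor 2 > 1, so H_1 ≅ Z ⊕ Z_2.
  H_2: rank ker ∂_2 − rank ∂_3 = (20 − 20) − 0 = 0, and there is no ∂_3, so H_2 ≅ 0.

(K is a triangulation of the Klein bottle.)

H_0 ≅ Z,  H_1 ≅ Z ⊕ Z_2,  H_2 = 0.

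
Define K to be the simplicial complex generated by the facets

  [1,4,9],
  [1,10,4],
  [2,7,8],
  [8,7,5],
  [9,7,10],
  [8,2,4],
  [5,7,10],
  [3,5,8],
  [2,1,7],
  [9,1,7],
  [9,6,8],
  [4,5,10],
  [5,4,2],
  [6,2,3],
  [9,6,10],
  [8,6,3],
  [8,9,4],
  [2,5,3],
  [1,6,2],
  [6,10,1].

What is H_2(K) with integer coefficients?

H_2 = 0.

K has 10 vertices, 30 edges, 20 triangles.
rank ∂_2 = 20, rank ∂_3 = 0 ⇒ b_2 = 20 − 20 − 0 = 0. So H_2 = 0.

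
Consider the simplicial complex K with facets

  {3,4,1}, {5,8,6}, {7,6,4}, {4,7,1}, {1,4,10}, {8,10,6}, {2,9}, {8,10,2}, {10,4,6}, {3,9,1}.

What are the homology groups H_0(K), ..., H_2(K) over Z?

Take the total order 1 < 2 < 3 < 4 < 5 < 6 < 7 < 8 < 9 < 10 on the vertex set. Then K (dimension 2) consists of the simplices:

  0-simplices (10): [1], [2], [3], [4], [5], [6], [7], [8], [9], [10]
  1-simplices (19): [1,3], [1,4], [1,7], [1,9], [1,10], [2,8], [2,9], [2,10], [3,4], [3,9], [4,6], [4,7], [4,10], [5,6], [5,8], [6,7], [6,8], [6,10], [8,10]
  2-simplices (9): [1,3,4], [1,3,9], [1,4,7], [1,4,10], [2,8,10], [4,6,7], [4,6,10], [5,6,8], [6,8,10]

so the chain groups are C_0 ≅ Z^10, C_1 ≅ Z^19, C_2 ≅ Z^9.

The boundary map ∂_1: C_1 → C_0 maps an edge to its endpoints' difference, ∂[p,q] = q − p. For instance
  ∂[1,4] = [4] − [1].
As a 10×19 matrix over Z this has rank 9, with invariant factors (1,1,1,1,1,1,1,1,1).

∂_2: C_2 → C_1 acts by ∂[p,q,r] = [q,r] − [p,r] + [p,q]. For instance
  ∂[5,6,8] = [6,8] − [5,8] + [5,6],
  ∂[4,6,7] = [6,7] − [4,7] + [4,6].
As a 19×9 matrix over Z this has rank 9, with invariant factors (1,1,1,1,1,1,1,1,1).

From H_k ≅ ker(∂_k) / im(∂_{k+1}) we obtain:

  H_0: rank C_0 − rank ∂_1 = 10 − 9 = 1, and the invariant factors of ∂_1 are all 1, so H_0 ≅ Z.
  H_1: rank ker ∂_1 − rank ∂_2 = (19 − 9) − 9 = 1, and the invariant factors of ∂_2 are all 1, so H_1 ≅ Z.
  H_2: rank ker ∂_2 − rank ∂_3 = (9 − 9) − 0 = 0, and there is no ∂_3, so H_2 ≅ 0.

H_0 = Z,  H_1 = Z,  H_2 = 0.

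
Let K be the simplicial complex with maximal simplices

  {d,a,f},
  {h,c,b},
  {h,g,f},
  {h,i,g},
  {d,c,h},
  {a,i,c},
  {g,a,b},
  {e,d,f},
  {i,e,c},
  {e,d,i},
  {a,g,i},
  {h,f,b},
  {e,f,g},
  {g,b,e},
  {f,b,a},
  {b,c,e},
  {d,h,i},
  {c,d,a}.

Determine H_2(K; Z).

Order the vertices as a < b < c < d < e < f < g < h < i. Listing each simplex with vertices in this order, K has dimension 2 with simplices:

  0-simplices (9): a, b, c, d, e, f, g, h, i
  1-simplices (27): ab, ac, ad, af, ag, ai, bc, be, bf, bg, bh, cd, ce, ch, ci, de, df, dh, di, ef, eg, ei, fg, fh, gh, gi, hi
  2-simplices (18): abf, abg, acd, aci, adf, agi, bce, bch, beg, bfh, cdh, cei, def, dei, dhi, efg, fgh, ghi

giving chain groups C_0 ≅ Z^9, C_1 ≅ Z^27, C_2 ≅ Z^18.

Boundary ∂_1: C_1 → C_0 is given by ∂[p,q] = [q] − [p]. For instance
  ∂bc = c − b.
As a 9×27 matrix over Z this has rank 8, with invariant factors (1,1,1,1,1,1,1,1).

The boundary map ∂_2: C_2 → C_1 acts by ∂[p,q,r] = [q,r] − [p,r] + [p,q]. For instance
  ∂def = ef − df + de,
  ∂fgh = gh − fh + fg.
The resulting 27×18 matrix has rank 18, and its Smith normal form has invariant factors (1,1,1,1,1,1,1,1,1,1,1,1,1,1,1,1,1,2).

Computing H_k = (kernel of ∂_k) / (image of ∂_{k+1}):

  H_2: rank ker ∂_2 − rank ∂_3 = (18 − 18) − 0 = 0, and there is no ∂_3, so H_2 ≅ 0.

H_2 ≅ 0.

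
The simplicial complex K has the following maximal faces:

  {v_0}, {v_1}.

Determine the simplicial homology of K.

H_0 ≅ Z^2.

We work with the vertex ordering v_0 < v_1. The simplices of K, each written with vertices in increasing order, are:

  0-simplices (2): [v_0], [v_1]

so the chain groups are C_0 ≅ Z^2.

From H_k ≅ ker(∂_k) / im(∂_{k+1}) we obtain:

  H_0: rank C_0 − rank ∂_1 = 2 − 0 = 2, and there is no ∂_1, so H_0 ≅ Z^2.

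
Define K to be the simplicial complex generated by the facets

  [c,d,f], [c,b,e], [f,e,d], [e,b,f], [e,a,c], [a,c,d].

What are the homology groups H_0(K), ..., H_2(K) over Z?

H_0 ≅ Z,  H_1 ≅ Z,  H_2 = 0.

Take the total order a < b < c < d < e < f on the vertex set. Then K (dimension 2) consists of the simplices:

  0-simplices (6): a, b, c, d, e, f
  1-simplices (12): ac, ad, ae, bc, be, bf, cd, ce, cf, de, df, ef
  2-simplices (6): acd, ace, bce, bef, cdf, def

Hence C_0 ≅ Z^6, C_1 ≅ Z^12, C_2 ≅ Z^6.

Boundary ∂_1: C_1 → C_0 is given by ∂[p,q] = [q] − [p].
The resulting 6×12 matrix has rank 5, and its Smith normal form has invariant factors (1,1,1,1,1).

The boundary map ∂_2: C_2 → C_1 sends each 2-simplex [p,q,r] to [q,r] − [p,r] + [p,q]. For instance
  ∂acd = cd − ad + ac,
  ∂cdf = df − cf + cd.
As a 12×6 matrix over Z this has rank 6, with invariant factors (1,1,1,1,1,1).

Now H_k = ker ∂_k / im ∂_{k+1}, so:

  H_0: rank C_0 − rank ∂_1 = 6 − 5 = 1, and the invariant factors of ∂_1 are all 1, so H_0 = Z.
  H_1: rank ker ∂_1 − rank ∂_2 = (12 − 5) − 6 = 1, and the invariant factors of ∂_2 are all 1, so H_1 = Z.
  H_2: rank ker ∂_2 − rank ∂_3 = (6 − 6) − 0 = 0, and there is no ∂_3, so H_2 = 0.

(K is a triangulation of the cylinder S^1 x I.)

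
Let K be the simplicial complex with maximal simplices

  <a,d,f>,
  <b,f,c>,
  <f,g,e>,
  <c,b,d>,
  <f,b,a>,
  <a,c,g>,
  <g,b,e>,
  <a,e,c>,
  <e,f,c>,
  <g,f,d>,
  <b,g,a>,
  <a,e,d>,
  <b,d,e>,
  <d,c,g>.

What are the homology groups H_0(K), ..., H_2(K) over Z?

H_0 = Z,  H_1 = Z^2,  H_2 = Z.

K has 7 vertices, 21 edges, 14 triangles.
rank ∂_0 = 0, rank ∂_1 = 6 ⇒ b_0 = 7 − 0 − 6 = 1; all invariant factors of ∂_1 are 1 so no torsion. So H_0 = Z.
rank ∂_1 = 6, rank ∂_2 = 13 ⇒ b_1 = 21 − 6 − 13 = 2; all invariant factors of ∂_2 are 1 so no torsion. So H_1 = Z^2.
rank ∂_2 = 13, rank ∂_3 = 0 ⇒ b_2 = 14 − 13 − 0 = 1. So H_2 = Z.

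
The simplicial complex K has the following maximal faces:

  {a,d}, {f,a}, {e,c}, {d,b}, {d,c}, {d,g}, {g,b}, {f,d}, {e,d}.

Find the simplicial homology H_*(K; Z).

H_0 ≅ Z,  H_1 ≅ Z^3.

We work with the vertex ordering a < b < c < d < e < f < g. The simplices of K, each written with vertices in increasing order, are:

  0-simplices (7): a, b, c, d, e, f, g
  1-simplices (9): ad, af, bd, bg, cd, ce, de, df, dg

giving chain groups C_0 ≅ Z^7, C_1 ≅ Z^9.

∂_1: C_1 → C_0 sends each edge [p,q] (with p < q) to q − p. For instance
  ∂ad = d − a.
The resulting 7×9 matrix has rank 6, and its Smith normal form has invariant factors (1,1,1,1,1,1).

Reading off H_k = ker ∂_k / im ∂_{k+1}:

  H_0: rank C_0 − rank ∂_1 = 7 − 6 = 1, and the invariant factors of ∂_1 are all 1, so H_0 = Z.
  H_1: rank ker ∂_1 − rank ∂_2 = (9 − 6) − 0 = 3, and there is no ∂_2, so H_1 = Z^3.

As a check, the Euler characteristic is 7 − 9 = -2, which agrees with 1 − 3 = -2.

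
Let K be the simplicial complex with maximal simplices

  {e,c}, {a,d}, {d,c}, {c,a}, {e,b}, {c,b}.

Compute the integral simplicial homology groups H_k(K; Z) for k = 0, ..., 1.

K has 5 vertices, 6 edges.
rank ∂_0 = 0, rank ∂_1 = 4 ⇒ b_0 = 5 − 0 − 4 = 1; all invariant factors of ∂_1 are 1 so no torsion. So H_0 ≅ Z.
rank ∂_1 = 4, rank ∂_2 = 0 ⇒ b_1 = 6 − 4 − 0 = 2. So H_1 ≅ Z^2.

H_0 = Z,  H_1 = Z^2.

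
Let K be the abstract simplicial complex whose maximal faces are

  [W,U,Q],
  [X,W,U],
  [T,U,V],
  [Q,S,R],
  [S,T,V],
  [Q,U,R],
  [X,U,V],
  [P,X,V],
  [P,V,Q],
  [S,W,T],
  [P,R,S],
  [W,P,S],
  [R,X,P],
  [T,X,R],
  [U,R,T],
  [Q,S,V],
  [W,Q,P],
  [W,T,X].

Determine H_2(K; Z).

Take the total order P < Q < R < S < T < U < V < W < X on the vertex set. Then K (dimension 2) consists of the simplices:

  0-simplices (9): P, Q, R, S, T, U, V, W, X
  1-simplices (27): PQ, PR, PS, PV, PW, PX, QR, QS, QU, QV, QW, RS, RT, RU, RX, ST, SV, SW, TU, TV, TW, TX, UV, UW, UX, VX, WX
  2-simplices (18): PQV, PQW, PRS, PRX, PSW, PVX, QRS, QRU, QSV, QUW, RTU, RTX, STV, STW, TUV, TWX, UVX, UWX

Hence C_0 ≅ Z^9, C_1 ≅ Z^27, C_2 ≅ Z^18.

Boundary ∂_1: C_1 → C_0 is given by ∂[p,q] = [q] − [p]. For instance
  ∂QS = S − Q.
The 9×27 boundary matrix has rank 8 and Smith normal form diag(1,1,1,1,1,1,1,1).

∂_2: C_2 → C_1 acts by ∂[p,q,r] = [q,r] − [p,r] + [p,q]. For instance
  ∂QUW = UW − QW + QU,
  ∂QSV = SV − QV + QS.
This gives a 27×18 integer matrix of rank 18; reducing to Smith normal form yields diagonal entries (1,1,1,1,1,1,1,1,1,1,1,1,1,1,1,1,1,2).

Now H_k = ker ∂_k / im ∂_{k+1}, so:

  H_2: rank ker ∂_2 − rank ∂_3 = (18 − 18) − 0 = 0, and there is no ∂_3, so H_2 = 0.

H_2 = 0.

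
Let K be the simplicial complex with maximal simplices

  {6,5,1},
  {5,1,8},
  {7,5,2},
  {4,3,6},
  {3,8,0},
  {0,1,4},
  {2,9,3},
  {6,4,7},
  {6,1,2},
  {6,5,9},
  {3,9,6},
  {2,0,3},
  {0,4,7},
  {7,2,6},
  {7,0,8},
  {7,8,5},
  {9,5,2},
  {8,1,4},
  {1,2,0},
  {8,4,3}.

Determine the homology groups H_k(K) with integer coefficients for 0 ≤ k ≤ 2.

H_0 ≅ Z,  H_1 ≅ Z ⊕ Z/2,  H_2 = 0.

Order the vertices as 0 < 1 < 2 < 3 < 4 < 5 < 6 < 7 < 8 < 9. Listing each simplex with vertices in this order, K has dimension 2 with simplices:

  0-simplices (10): [0], [1], [2], [3], [4], [5], [6], [7], [8], [9]
  1-simplices (30): (30 of them)
  2-simplices (20): (20 of them)

Hence C_0 ≅ Z^10, C_1 ≅ Z^30, C_2 ≅ Z^20.

∂_1: C_1 → C_0 is given by ∂[p,q] = [q] − [p].
As a 10×30 matrix over Z this has rank 9, with invariant factors (1,1,1,1,1,1,1,1,1).

The boundary map ∂_2: C_2 → C_1 maps a triangle to the signed sum of its edges. For instance
  ∂[2,5,9] = [5,9] − [2,9] + [2,5],
  ∂[1,5,8] = [5,8] − [1,8] + [1,5].
As a 30×20 matrix over Z this has rank 20, with invariant factors (1,1,1,1,1,1,1,1,1,1,1,1,1,1,1,1,1,1,1,2).

Reading off H_k = ker ∂_k / im ∂_{k+1}:

  H_0: rank C_0 − rank ∂_1 = 10 − 9 = 1, and the invariant factors of ∂_1 are all 1, so H_0 = Z.
  H_1: rank ker ∂_1 − rank ∂_2 = (30 − 9) − 20 = 1, and ∂_2 has invariant factor 2 > 1, so H_1 = Z ⊕ Z/2.
  H_2: rank ker ∂_2 − rank ∂_3 = (20 − 20) − 0 = 0, and there is no ∂_3, so H_2 = 0.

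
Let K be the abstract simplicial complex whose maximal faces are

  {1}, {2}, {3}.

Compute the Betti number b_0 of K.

Take the total order 1 < 2 < 3 on the vertex set. Then K (dimension 0) consists of the simplices:

  0-simplices (3): [1], [2], [3]

giving chain groups C_0 ≅ Z^3.

Now H_k = ker ∂_k / im ∂_{k+1}, so:

  H_0: rank C_0 − rank ∂_1 = 3 − 0 = 3, and there is no ∂_1, so H_0 = Z^3.

Hence the Betti numbers are b_0 = 3.

b_0 = 3.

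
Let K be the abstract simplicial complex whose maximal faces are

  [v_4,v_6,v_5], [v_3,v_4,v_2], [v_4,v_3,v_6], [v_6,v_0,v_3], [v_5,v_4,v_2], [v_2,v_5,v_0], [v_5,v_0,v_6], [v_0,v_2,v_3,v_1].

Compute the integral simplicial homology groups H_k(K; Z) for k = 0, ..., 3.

H_0 ≅ Z,  H_1 = 0,  H_2 ≅ Z,  H_3 = 0.

K has 7 vertices, 15 edges, 11 triangles, 1 3-simplex.
rank ∂_0 = 0, rank ∂_1 = 6 ⇒ b_0 = 7 − 0 − 6 = 1; all invariant factors of ∂_1 are 1 so no torsion. So H_0 = Z.
rank ∂_1 = 6, rank ∂_2 = 9 ⇒ b_1 = 15 − 6 − 9 = 0; all invariant factors of ∂_2 are 1 so no torsion. So H_1 = 0.
rank ∂_2 = 9, rank ∂_3 = 1 ⇒ b_2 = 11 − 9 − 1 = 1; all invariant factors of ∂_3 are 1 so no torsion. So H_2 = Z.
rank ∂_3 = 1, rank ∂_4 = 0 ⇒ b_3 = 1 − 1 − 0 = 0. So H_3 = 0.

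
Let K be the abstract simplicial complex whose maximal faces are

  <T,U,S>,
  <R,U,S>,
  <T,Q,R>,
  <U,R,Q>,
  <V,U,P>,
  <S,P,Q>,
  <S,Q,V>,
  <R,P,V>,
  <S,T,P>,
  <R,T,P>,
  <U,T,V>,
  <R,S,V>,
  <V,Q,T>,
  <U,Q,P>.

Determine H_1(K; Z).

H_1 = Z^2.

Take the total order P < Q < R < S < T < U < V on the vertex set. Then K (dimension 2) consists of the simplices:

  0-simplices (7): P, Q, R, S, T, U, V
  1-simplices (21): PQ, PR, PS, PT, PU, PV, QR, QS, QT, QU, QV, RS, RT, RU, RV, ST, SU, SV, TU, TV, UV
  2-simplices (14): PQS, PQU, PRT, PRV, PST, PUV, QRT, QRU, QSV, QTV, RSU, RSV, STU, TUV

so the chain groups are C_0 ≅ Z^7, C_1 ≅ Z^21, C_2 ≅ Z^14.

∂_1: C_1 → C_0 maps an edge to its endpoints' difference, ∂[p,q] = q − p.
This gives a 7×21 integer matrix of rank 6; reducing to Smith normal form yields diagonal entries (1,1,1,1,1,1).

The boundary map ∂_2: C_2 → C_1 sends each 2-simplex [p,q,r] to [q,r] − [p,r] + [p,q]. For instance
  ∂QSV = SV − QV + QS,
  ∂PQU = QU − PU + PQ.
As a 21×14 matrix over Z this has rank 13, with invariant factors (1,1,1,1,1,1,1,1,1,1,1,1,1).

Computing H_k = (kernel of ∂_k) / (image of ∂_{k+1}):

  H_1: rank ker ∂_1 − rank ∂_2 = (21 − 6) − 13 = 2, and the invariant factors of ∂_2 are all 1, so H_1 = Z^2.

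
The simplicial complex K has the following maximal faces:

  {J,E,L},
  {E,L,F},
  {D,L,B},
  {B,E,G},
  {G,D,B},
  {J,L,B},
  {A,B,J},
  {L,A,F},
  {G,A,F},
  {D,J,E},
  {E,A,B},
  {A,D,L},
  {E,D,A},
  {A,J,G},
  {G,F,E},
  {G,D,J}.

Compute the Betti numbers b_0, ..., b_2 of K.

b_0 = 1, b_1 = 2, b_2 = 1.

Fix the vertex order A < B < D < E < F < G < J < L and write every simplex with vertices in increasing order. Then dim K = 2 and the simplices of K are:

  0-simplices (8): A, B, D, E, F, G, J, L
  1-simplices (24): AB, AD, AE, AF, AG, AJ, AL, BD, BE, BG, BJ, BL, DE, DG, DJ, DL, EF, EG, EJ, EL, FG, FL, GJ, JL
  2-simplices (16): ABE, ABJ, ADE, ADL, AFG, AFL, AGJ, BDG, BDL, BEG, BJL, DEJ, DGJ, EFG, EFL, EJL

giving chain groups C_0 ≅ Z^8, C_1 ≅ Z^24, C_2 ≅ Z^16.

∂_1: C_1 → C_0 sends each edge [p,q] (with p < q) to q − p. For instance
  ∂BD = D − B.
The resulting 8×24 matrix has rank 7, and its Smith normal form has invariant factors (1,1,1,1,1,1,1).

Boundary ∂_2: C_2 → C_1 sends each 2-simplex [p,q,r] to [q,r] − [p,r] + [p,q]. For instance
  ∂ADE = DE − AE + AD,
  ∂AGJ = GJ − AJ + AG.
The 24×16 boundary matrix has rank 15 and Smith normal form diag(1,1,1,1,1,1,1,1,1,1,1,1,1,1,1).

Computing H_k = (kernel of ∂_k) / (image of ∂_{k+1}):

  H_0: rank C_0 − rank ∂_1 = 8 − 7 = 1, and the invariant factors of ∂_1 are all 1, so H_0 ≅ Z.
  H_1: rank ker ∂_1 − rank ∂_2 = (24 − 7) − 15 = 2, and the invariant factors of ∂_2 are all 1, so H_1 ≅ Z^2.
  H_2: rank ker ∂_2 − rank ∂_3 = (16 − 15) − 0 = 1, and there is no ∂_3, so H_2 ≅ Z.

Hence the Betti numbers are b_0 = 1, b_1 = 2, b_2 = 1.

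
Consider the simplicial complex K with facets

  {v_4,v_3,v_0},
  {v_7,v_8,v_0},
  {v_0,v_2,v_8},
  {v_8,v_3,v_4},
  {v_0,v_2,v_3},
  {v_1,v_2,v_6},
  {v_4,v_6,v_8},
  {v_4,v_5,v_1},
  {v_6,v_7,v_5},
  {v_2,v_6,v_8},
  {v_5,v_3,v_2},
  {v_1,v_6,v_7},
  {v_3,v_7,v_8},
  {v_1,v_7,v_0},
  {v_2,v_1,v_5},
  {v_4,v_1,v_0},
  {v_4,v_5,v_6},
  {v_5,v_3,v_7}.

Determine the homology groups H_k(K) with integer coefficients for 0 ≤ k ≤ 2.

H_0 = Z,  H_1 = Z × Z/2,  H_2 = 0.

Order the vertices as v_0 < v_1 < v_2 < v_3 < v_4 < v_5 < v_6 < v_7 < v_8. Listing each simplex with vertices in this order, K has dimension 2 with simplices:

  0-simplices (9): [v_0], [v_1], [v_2], [v_3], [v_4], [v_5], [v_6], [v_7], [v_8]
  1-simplices (27): (27 of them)
  2-simplices (18): (18 of them)

giving chain groups C_0 ≅ Z^9, C_1 ≅ Z^27, C_2 ≅ Z^18.

Boundary ∂_1: C_1 → C_0 maps an edge to its endpoints' difference, ∂[p,q] = q − p. For instance
  ∂[v_2,v_5] = [v_5] − [v_2].
As a 9×27 matrix over Z this has rank 8, with invariant factors (1,1,1,1,1,1,1,1).

Boundary ∂_2: C_2 → C_1 acts by ∂[p,q,r] = [q,r] − [p,r] + [p,q]. For instance
  ∂[v_0,v_2,v_8] = [v_2,v_8] − [v_0,v_8] + [v_0,v_2],
  ∂[v_4,v_6,v_8] = [v_6,v_8] − [v_4,v_8] + [v_4,v_6].
The 27×18 boundary matrix has rank 18 and Smith normal form diag(1,1,1,1,1,1,1,1,1,1,1,1,1,1,1,1,1,2).

Now H_k = ker ∂_k / im ∂_{k+1}, so:

  H_0: rank C_0 − rank ∂_1 = 9 − 8 = 1, and the invariant factors of ∂_1 are all 1, so H_0 ≅ Z.
  H_1: rank ker ∂_1 − rank ∂_2 = (27 − 8) − 18 = 1, and ∂_2 has invariant factor 2 > 1, so H_1 ≅ Z × Z/2.
  H_2: rank ker ∂_2 − rank ∂_3 = (18 − 18) − 0 = 0, and there is no ∂_3, so H_2 ≅ 0.

As a check, the Euler characteristic is 9 − 27 + 18 = 0, which agrees with 1 − 1 + 0 = 0.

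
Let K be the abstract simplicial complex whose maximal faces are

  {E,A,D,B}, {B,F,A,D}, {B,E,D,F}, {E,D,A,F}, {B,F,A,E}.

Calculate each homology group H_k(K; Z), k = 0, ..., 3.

H_0 = Z,  H_1 = 0,  H_2 = 0,  H_3 = Z.

We work with the vertex ordering A < B < D < E < F. The simplices of K, each written with vertices in increasing order, are:

  0-simplices (5): A, B, D, E, F
  1-simplices (10): AB, AD, AE, AF, BD, BE, BF, DE, DF, EF
  2-simplices (10): ABD, ABE, ABF, ADE, ADF, AEF, BDE, BDF, BEF, DEF
  3-simplices (5): ABDE, ABDF, ABEF, ADEF, BDEF

Hence C_0 ≅ Z^5, C_1 ≅ Z^10, C_2 ≅ Z^10, C_3 ≅ Z^5.

The boundary map ∂_1: C_1 → C_0 sends each edge [p,q] (with p < q) to q − p.
As a 5×10 matrix over Z this has rank 4, with invariant factors (1,1,1,1).

Boundary ∂_2: C_2 → C_1 maps a triangle to the signed sum of its edges. For instance
  ∂BEF = EF − BF + BE,
  ∂ADF = DF − AF + AD.
This gives a 10×10 integer matrix of rank 6; reducing to Smith normal form yields diagonal entries (1,1,1,1,1,1).

Boundary ∂_3: C_3 → C_2 sends each 3-simplex σ to the alternating sum Σ_i (−1)^i (σ with its i-th vertex removed). For instance
  ∂ADEF = DEF − AEF + ADF − ADE,
  ∂ABDE = BDE − ADE + ABE − ABD.
The resulting 10×5 matrix has rank 4, and its Smith normal form has invariant factors (1,1,1,1).

Reading off H_k = ker ∂_k / im ∂_{k+1}:

  H_0: rank C_0 − rank ∂_1 = 5 − 4 = 1, and the invariant factors of ∂_1 are all 1, so H_0 ≅ Z.
  H_1: rank ker ∂_1 − rank ∂_2 = (10 − 4) − 6 = 0, and the invariant factors of ∂_2 are all 1, so H_1 ≅ 0.
  H_2: rank ker ∂_2 − rank ∂_3 = (10 − 6) − 4 = 0, and the invariant factors of ∂_3 are all 1, so H_2 ≅ 0.
  H_3: rank ker ∂_3 − rank ∂_4 = (5 − 4) − 0 = 1, and there is no ∂_4, so H_3 ≅ Z.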